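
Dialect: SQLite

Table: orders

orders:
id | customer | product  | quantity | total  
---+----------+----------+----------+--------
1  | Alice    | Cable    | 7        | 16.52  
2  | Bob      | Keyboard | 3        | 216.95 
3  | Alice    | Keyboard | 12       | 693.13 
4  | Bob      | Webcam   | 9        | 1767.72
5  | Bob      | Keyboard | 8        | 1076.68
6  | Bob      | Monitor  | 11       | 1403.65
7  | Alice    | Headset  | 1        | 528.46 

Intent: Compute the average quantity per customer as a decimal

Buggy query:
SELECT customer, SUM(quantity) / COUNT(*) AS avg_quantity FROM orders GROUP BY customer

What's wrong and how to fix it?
Bug: Both operands are integers, so '/' performs integer division and truncates

Fix: Cast one side to REAL so the division keeps the fractional part

Corrected query:
SELECT customer, SUM(quantity) * 1.0 / COUNT(*) AS avg_quantity FROM orders GROUP BY customer

Result:
customer | avg_quantity
---------+-------------
Alice    | 6.666667    
Bob      | 7.75        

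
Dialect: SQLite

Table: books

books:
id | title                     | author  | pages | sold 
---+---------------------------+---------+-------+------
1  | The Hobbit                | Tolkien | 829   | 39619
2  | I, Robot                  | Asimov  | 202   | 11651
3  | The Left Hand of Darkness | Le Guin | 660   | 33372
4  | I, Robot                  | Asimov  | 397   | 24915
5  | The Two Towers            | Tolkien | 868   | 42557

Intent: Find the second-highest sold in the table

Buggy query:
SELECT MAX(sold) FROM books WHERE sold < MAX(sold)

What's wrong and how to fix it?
Bug: The inner MAX is an aggregate inside WHERE, which is not allowed

Fix: Compute the overall MAX in a subquery, then take MAX of rows below it

Corrected query:
SELECT MAX(sold) FROM books WHERE sold < (SELECT MAX(sold) FROM books)

Result:
MAX(sold)
---------
39619    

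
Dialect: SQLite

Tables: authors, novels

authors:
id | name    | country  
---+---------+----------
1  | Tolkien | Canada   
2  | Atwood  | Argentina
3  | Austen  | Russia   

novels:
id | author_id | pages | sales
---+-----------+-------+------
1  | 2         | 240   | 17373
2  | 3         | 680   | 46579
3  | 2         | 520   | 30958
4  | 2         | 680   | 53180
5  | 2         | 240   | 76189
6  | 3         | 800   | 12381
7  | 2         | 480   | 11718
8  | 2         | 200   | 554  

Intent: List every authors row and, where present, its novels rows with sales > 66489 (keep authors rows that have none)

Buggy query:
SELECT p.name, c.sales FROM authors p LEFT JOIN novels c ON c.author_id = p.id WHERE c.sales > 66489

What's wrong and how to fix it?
Bug: Filtering c.sales in WHERE discards the NULL rows produced by LEFT JOIN, turning it into an inner join

Fix: Move the right-table condition into the ON clause so unmatched parents are kept

Corrected query:
SELECT p.name, c.sales FROM authors p LEFT JOIN novels c ON c.author_id = p.id AND c.sales > 66489

Result:
name    | sales
--------+------
Tolkien | NULL 
Atwood  | 76189
Austen  | NULL 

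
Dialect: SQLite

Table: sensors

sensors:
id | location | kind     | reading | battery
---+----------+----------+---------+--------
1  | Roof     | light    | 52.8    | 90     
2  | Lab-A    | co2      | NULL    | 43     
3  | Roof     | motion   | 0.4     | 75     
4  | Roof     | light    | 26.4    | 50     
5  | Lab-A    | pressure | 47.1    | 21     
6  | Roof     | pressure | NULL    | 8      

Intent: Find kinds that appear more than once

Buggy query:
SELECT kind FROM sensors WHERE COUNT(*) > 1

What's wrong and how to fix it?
Bug: WHERE can't reference COUNT(*); aggregates are computed after WHERE

Fix: Group first, then use HAVING for the count condition

Corrected query:
SELECT kind FROM sensors GROUP BY kind HAVING COUNT(*) > 1

Result:
kind    
--------
light   
pressure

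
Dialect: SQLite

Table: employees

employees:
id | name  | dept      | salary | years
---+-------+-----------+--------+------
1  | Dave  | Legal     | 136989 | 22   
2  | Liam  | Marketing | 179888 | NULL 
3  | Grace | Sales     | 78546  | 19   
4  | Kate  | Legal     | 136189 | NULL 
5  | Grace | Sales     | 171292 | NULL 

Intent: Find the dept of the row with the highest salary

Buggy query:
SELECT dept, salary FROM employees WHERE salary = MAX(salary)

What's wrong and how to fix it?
Bug: MAX(salary) is an aggregate and cannot be used directly in WHERE

Fix: Use a subquery: WHERE salary = (SELECT MAX(salary) FROM employees)

Corrected query:
SELECT dept, salary FROM employees WHERE salary = (SELECT MAX(salary) FROM employees)

Result:
dept      | salary
----------+-------
Marketing | 179888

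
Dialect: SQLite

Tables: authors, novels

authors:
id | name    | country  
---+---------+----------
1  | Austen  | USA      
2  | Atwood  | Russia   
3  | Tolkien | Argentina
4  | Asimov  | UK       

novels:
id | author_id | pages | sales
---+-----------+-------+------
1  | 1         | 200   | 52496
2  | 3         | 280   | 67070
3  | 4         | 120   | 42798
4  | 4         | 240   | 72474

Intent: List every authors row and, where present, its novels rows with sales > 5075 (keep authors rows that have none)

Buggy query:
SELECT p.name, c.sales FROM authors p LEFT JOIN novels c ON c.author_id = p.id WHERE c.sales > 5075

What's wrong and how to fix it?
Bug: Filtering c.sales in WHERE discards the NULL rows produced by LEFT JOIN, turning it into an inner join

Fix: Put 'c.sales > 5075' in the JOIN's ON clause instead of WHERE

Corrected query:
SELECT p.name, c.sales FROM authors p LEFT JOIN novels c ON c.author_id = p.id AND c.sales > 5075

Result:
name    | sales
--------+------
Austen  | 52496
Atwood  | NULL 
Tolkien | 67070
Asimov  | 42798
Asimov  | 72474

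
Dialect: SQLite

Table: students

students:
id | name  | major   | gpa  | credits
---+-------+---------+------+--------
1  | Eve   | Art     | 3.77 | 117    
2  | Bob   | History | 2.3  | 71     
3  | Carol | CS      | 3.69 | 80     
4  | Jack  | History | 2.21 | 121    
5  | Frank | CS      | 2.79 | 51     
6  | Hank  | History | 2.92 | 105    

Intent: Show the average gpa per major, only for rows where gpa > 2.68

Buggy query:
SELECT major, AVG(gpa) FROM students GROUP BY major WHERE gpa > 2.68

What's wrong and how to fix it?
Bug: WHERE cannot follow GROUP BY

Fix: Place WHERE between FROM and GROUP BY

Corrected query:
SELECT major, AVG(gpa) FROM students WHERE gpa > 2.68 GROUP BY major

Result:
major   | AVG(gpa)
--------+---------
Art     | 3.77    
CS      | 3.24    
History | 2.92    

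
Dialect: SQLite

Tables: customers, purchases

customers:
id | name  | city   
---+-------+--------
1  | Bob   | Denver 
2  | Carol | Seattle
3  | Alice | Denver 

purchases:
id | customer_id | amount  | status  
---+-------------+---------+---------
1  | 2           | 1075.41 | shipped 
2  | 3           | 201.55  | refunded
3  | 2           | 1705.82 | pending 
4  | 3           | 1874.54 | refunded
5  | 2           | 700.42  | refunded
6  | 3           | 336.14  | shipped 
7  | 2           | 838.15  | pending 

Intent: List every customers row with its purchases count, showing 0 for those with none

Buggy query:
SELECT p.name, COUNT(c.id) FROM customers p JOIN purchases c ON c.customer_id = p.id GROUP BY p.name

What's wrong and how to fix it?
Bug: An inner join excludes parents with zero children

Fix: Use LEFT JOIN so parents without children still appear (COUNT(c.id) gives 0)

Corrected query:
SELECT p.name, COUNT(c.id) FROM customers p LEFT JOIN purchases c ON c.customer_id = p.id GROUP BY p.name

Result:
name  | COUNT(c.id)
------+------------
Alice | 3          
Bob   | 0          
Carol | 4          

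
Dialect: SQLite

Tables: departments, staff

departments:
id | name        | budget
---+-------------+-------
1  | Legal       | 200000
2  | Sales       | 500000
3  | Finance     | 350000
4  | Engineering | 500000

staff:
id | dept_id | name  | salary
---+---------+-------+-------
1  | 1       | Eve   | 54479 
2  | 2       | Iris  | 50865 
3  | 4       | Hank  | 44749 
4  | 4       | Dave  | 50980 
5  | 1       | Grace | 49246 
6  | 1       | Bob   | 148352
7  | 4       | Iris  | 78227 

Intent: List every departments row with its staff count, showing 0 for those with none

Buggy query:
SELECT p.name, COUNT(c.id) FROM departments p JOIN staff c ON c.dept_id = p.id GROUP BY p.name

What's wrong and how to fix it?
Bug: INNER JOIN drops departments rows that have no matching staff rows

Fix: Switch to LEFT JOIN to retain unmatched parent rows

Corrected query:
SELECT p.name, COUNT(c.id) FROM departments p LEFT JOIN staff c ON c.dept_id = p.id GROUP BY p.name

Result:
name        | COUNT(c.id)
------------+------------
Engineering | 3          
Finance     | 0          
Legal       | 3          
Sales       | 1          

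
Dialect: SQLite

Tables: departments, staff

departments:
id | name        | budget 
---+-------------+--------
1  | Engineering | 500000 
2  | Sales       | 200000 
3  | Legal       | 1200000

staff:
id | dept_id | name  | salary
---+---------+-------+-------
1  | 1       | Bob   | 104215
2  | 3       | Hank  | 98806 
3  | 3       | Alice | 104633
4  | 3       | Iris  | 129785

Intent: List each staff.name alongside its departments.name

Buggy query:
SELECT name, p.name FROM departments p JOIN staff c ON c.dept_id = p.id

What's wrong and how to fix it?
Bug: Both tables have a 'name' column; the unqualified reference is ambiguous

Fix: Qualify the column with its table alias (c.name)

Corrected query:
SELECT c.name, p.name FROM departments p JOIN staff c ON c.dept_id = p.id

Result:
name  | name       
------+------------
Bob   | Engineering
Hank  | Legal      
Alice | Legal      
Iris  | Legal      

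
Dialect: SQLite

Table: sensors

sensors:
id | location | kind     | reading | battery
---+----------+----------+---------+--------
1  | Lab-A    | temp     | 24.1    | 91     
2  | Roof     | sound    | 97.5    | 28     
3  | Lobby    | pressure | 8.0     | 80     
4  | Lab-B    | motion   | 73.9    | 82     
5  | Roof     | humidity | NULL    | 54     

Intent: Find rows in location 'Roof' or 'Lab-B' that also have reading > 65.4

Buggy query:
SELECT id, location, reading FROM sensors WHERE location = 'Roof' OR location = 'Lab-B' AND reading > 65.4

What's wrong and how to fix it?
Bug: AND binds tighter than OR, so this parses as location = 'Roof' OR (location = 'Lab-B' AND reading > 65.4)

Fix: Add parentheses around the OR so the AND applies to both alternatives

Corrected query:
SELECT id, location, reading FROM sensors WHERE (location = 'Roof' OR location = 'Lab-B') AND reading > 65.4

Result:
id | location | reading
---+----------+--------
2  | Roof     | 97.5   
4  | Lab-B    | 73.9   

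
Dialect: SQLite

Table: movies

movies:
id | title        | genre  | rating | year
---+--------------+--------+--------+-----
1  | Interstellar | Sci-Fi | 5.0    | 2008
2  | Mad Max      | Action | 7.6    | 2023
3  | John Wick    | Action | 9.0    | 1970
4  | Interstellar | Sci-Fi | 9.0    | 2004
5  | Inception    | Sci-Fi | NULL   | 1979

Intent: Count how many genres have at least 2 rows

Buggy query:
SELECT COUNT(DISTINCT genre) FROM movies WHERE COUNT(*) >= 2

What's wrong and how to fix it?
Bug: COUNT(*) cannot appear in WHERE; the per-group count doesn't exist yet

Fix: Use a subquery that GROUPs and filters with HAVING, then count its rows

Corrected query:
SELECT COUNT(*) FROM (SELECT genre FROM movies GROUP BY genre HAVING COUNT(*) >= 2)

Result:
COUNT(*)
--------
2       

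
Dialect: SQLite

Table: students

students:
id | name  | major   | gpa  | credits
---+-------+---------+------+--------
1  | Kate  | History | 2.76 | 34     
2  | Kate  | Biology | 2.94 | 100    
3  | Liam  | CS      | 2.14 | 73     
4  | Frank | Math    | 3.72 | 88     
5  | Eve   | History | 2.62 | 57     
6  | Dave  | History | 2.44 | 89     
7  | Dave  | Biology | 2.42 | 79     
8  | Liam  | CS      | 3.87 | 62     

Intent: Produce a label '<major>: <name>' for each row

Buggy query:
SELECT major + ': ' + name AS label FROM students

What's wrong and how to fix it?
Bug: SQLite uses || for string concatenation; + coerces text to numbers (yielding 0)

Fix: Replace + with || to concatenate text

Corrected query:
SELECT major || ': ' || name AS label FROM students

Result:
label        
-------------
History: Kate
Biology: Kate
CS: Liam     
Math: Frank  
History: Eve 
History: Dave
Biology: Dave
CS: Liam     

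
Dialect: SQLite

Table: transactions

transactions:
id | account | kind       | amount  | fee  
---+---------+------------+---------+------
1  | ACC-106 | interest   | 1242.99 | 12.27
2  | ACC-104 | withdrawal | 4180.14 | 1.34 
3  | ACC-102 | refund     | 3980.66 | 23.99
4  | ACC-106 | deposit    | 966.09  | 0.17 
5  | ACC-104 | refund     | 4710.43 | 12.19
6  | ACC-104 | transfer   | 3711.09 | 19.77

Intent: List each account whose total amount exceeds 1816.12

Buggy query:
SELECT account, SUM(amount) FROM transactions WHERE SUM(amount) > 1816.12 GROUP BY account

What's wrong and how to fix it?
Bug: SUM(amount) is an aggregate, but WHERE filters rows before aggregation

Fix: Use HAVING (which filters groups after aggregation) instead of WHERE

Corrected query:
SELECT account, SUM(amount) FROM transactions GROUP BY account HAVING SUM(amount) > 1816.12

Result:
account | SUM(amount)
--------+------------
ACC-102 | 3980.66    
ACC-104 | 12601.66   
ACC-106 | 2209.08    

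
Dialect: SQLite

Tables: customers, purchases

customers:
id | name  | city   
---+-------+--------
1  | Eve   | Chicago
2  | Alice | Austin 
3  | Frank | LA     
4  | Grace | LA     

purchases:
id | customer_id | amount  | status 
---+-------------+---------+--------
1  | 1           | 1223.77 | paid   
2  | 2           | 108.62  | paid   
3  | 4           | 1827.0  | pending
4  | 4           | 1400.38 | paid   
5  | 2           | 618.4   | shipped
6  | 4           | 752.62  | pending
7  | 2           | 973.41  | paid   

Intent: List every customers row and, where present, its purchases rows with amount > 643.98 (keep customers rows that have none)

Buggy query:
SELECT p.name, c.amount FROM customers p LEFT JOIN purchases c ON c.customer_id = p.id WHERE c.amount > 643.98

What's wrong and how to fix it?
Bug: Filtering c.amount in WHERE discards the NULL rows produced by LEFT JOIN, turning it into an inner join

Fix: Move the right-table condition into the ON clause so unmatched parents are kept

Corrected query:
SELECT p.name, c.amount FROM customers p LEFT JOIN purchases c ON c.customer_id = p.id AND c.amount > 643.98

Result:
name  | amount 
------+--------
Eve   | 1223.77
Alice | 973.41 
Frank | NULL   
Grace | 752.62 
Grace | 1400.38
Grace | 1827   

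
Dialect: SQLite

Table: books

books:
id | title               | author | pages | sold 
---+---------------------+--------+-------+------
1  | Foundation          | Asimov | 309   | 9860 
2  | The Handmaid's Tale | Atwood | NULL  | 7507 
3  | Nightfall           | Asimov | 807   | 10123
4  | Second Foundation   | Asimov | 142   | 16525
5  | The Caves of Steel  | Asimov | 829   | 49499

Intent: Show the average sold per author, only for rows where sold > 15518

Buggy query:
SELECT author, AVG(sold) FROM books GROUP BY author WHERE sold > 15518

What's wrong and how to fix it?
Bug: WHERE cannot follow GROUP BY

Fix: Place WHERE between FROM and GROUP BY

Corrected query:
SELECT author, AVG(sold) FROM books WHERE sold > 15518 GROUP BY author

Result:
author | AVG(sold)
-------+----------
Asimov | 33012    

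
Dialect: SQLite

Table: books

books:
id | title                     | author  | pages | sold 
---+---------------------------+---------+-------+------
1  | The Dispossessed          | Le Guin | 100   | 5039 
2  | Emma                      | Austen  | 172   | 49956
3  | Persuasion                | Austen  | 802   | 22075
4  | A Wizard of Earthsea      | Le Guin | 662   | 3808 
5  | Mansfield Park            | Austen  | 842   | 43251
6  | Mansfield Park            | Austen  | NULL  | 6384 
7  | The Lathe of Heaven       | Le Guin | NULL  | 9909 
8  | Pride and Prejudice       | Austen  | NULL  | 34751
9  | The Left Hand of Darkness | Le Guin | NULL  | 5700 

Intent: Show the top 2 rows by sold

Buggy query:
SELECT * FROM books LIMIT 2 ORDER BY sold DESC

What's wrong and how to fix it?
Bug: LIMIT must come after ORDER BY

Fix: Swap the clauses: ORDER BY first, then LIMIT

Corrected query:
SELECT * FROM books ORDER BY sold DESC LIMIT 2

Result:
id | title          | author | pages | sold 
---+----------------+--------+-------+------
2  | Emma           | Austen | 172   | 49956
5  | Mansfield Park | Austen | 842   | 43251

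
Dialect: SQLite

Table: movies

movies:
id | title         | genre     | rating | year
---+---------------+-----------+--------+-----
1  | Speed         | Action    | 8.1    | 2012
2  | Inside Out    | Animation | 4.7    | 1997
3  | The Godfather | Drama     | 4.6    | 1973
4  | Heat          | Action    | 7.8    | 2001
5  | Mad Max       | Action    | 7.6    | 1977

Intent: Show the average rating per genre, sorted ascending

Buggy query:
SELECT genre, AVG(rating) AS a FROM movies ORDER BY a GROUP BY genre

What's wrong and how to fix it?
Bug: ORDER BY appears before GROUP BY; SQL clause order requires GROUP BY first

Fix: Reorder: SELECT … FROM … GROUP BY … ORDER BY …

Corrected query:
SELECT genre, AVG(rating) AS a FROM movies GROUP BY genre ORDER BY a

Result:
genre     | a       
----------+---------
Drama     | 4.6     
Animation | 4.7     
Action    | 7.833333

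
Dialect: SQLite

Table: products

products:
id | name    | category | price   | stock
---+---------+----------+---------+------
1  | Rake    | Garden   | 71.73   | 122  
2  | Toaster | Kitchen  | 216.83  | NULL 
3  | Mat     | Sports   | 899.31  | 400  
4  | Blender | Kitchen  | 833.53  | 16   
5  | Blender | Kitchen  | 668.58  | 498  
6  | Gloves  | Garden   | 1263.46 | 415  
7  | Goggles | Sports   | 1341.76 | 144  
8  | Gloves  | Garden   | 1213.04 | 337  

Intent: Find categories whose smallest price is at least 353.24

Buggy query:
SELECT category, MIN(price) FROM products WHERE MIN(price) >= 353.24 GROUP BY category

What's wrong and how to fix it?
Bug: Aggregates like MIN are computed per group after WHERE runs

Fix: Replace WHERE with HAVING after the GROUP BY

Corrected query:
SELECT category, MIN(price) FROM products GROUP BY category HAVING MIN(price) >= 353.24

Result:
category | MIN(price)
---------+-----------
Sports   | 899.31    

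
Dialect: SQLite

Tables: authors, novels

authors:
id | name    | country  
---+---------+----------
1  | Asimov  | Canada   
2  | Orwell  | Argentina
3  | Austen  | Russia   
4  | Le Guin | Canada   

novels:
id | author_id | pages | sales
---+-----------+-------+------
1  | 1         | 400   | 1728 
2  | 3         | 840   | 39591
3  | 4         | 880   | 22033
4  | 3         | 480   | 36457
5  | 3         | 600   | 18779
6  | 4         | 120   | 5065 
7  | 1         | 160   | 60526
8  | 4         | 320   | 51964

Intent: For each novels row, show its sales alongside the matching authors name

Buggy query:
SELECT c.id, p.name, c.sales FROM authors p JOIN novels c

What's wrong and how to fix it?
Bug: Missing join condition: each novels row is matched to all authors rows instead of just its own

Fix: Specify the join condition linking the foreign key to the parent id

Corrected query:
SELECT c.id, p.name, c.sales FROM authors p JOIN novels c ON c.author_id = p.id

Result:
id | name    | sales
---+---------+------
1  | Asimov  | 1728 
2  | Austen  | 39591
3  | Le Guin | 22033
4  | Austen  | 36457
5  | Austen  | 18779
6  | Le Guin | 5065 
7  | Asimov  | 60526
8  | Le Guin | 51964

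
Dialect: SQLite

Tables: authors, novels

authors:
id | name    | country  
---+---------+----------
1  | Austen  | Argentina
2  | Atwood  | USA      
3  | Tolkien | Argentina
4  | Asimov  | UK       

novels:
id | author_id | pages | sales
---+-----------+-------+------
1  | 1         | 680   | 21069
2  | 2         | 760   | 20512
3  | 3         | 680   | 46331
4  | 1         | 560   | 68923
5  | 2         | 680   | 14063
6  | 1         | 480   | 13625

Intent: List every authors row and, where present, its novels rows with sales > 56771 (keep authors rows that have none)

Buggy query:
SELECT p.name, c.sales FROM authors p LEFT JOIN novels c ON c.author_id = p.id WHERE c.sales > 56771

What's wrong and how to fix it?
Bug: A WHERE condition on the right-hand table after LEFT JOIN drops unmatched parents

Fix: Put 'c.sales > 56771' in the JOIN's ON clause instead of WHERE

Corrected query:
SELECT p.name, c.sales FROM authors p LEFT JOIN novels c ON c.author_id = p.id AND c.sales > 56771

Result:
name    | sales
--------+------
Austen  | 68923
Atwood  | NULL 
Tolkien | NULL 
Asimov  | NULL 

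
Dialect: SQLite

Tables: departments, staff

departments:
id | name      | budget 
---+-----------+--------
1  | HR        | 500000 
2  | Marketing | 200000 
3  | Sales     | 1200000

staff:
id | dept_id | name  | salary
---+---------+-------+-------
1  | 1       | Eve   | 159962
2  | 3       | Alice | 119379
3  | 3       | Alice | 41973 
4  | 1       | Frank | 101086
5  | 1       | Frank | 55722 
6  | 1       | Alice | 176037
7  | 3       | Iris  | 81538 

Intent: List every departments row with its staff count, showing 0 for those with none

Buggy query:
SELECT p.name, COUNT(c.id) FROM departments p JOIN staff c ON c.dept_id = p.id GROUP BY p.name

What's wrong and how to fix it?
Bug: An inner join excludes parents with zero children

Fix: Switch to LEFT JOIN to retain unmatched parent rows

Corrected query:
SELECT p.name, COUNT(c.id) FROM departments p LEFT JOIN staff c ON c.dept_id = p.id GROUP BY p.name

Result:
name      | COUNT(c.id)
----------+------------
HR        | 4          
Marketing | 0          
Sales     | 3          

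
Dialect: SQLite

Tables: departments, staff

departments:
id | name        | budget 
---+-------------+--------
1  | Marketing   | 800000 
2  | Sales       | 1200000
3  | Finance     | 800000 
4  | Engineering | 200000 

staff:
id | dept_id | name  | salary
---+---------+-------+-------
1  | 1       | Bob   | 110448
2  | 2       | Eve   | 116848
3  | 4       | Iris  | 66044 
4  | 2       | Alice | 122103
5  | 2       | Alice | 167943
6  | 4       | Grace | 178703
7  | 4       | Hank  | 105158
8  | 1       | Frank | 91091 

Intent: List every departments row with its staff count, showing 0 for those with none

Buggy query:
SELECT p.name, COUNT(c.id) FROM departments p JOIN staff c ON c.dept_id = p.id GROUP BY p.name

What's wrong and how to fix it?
Bug: An inner join excludes parents with zero children

Fix: Switch to LEFT JOIN to retain unmatched parent rows

Corrected query:
SELECT p.name, COUNT(c.id) FROM departments p LEFT JOIN staff c ON c.dept_id = p.id GROUP BY p.name

Result:
name        | COUNT(c.id)
------------+------------
Engineering | 3          
Finance     | 0          
Marketing   | 2          
Sales       | 3          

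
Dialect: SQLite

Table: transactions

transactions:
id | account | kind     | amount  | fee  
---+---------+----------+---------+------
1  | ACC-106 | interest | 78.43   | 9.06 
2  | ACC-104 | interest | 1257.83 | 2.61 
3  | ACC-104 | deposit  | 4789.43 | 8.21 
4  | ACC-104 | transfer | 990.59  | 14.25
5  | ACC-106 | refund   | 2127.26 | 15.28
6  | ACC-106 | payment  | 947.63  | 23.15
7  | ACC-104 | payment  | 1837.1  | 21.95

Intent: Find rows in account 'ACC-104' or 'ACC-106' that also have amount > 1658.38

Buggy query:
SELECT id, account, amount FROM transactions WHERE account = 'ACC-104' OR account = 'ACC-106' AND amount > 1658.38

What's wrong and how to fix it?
Bug: AND binds tighter than OR, so this parses as account = 'ACC-104' OR (account = 'ACC-106' AND amount > 1658.38)

Fix: Group the OR with parentheses (or use IN), then AND the threshold

Corrected query:
SELECT id, account, amount FROM transactions WHERE (account = 'ACC-104' OR account = 'ACC-106') AND amount > 1658.38

Result:
id | account | amount 
---+---------+--------
3  | ACC-104 | 4789.43
5  | ACC-106 | 2127.26
7  | ACC-104 | 1837.1 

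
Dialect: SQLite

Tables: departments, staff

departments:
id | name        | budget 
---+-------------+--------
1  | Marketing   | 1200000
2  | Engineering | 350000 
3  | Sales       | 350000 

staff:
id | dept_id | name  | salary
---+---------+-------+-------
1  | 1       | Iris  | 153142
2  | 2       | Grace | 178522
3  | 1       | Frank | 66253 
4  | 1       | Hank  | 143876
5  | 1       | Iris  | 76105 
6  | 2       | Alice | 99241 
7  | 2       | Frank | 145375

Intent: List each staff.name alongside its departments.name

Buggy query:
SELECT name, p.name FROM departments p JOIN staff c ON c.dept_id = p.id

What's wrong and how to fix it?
Bug: Both tables have a 'name' column; the unqualified reference is ambiguous

Fix: Prefix ambiguous columns with the table alias

Corrected query:
SELECT c.name, p.name FROM departments p JOIN staff c ON c.dept_id = p.id

Result:
name  | name       
------+------------
Iris  | Marketing  
Grace | Engineering
Frank | Marketing  
Hank  | Marketing  
Iris  | Marketing  
Alice | Engineering
Frank | Engineering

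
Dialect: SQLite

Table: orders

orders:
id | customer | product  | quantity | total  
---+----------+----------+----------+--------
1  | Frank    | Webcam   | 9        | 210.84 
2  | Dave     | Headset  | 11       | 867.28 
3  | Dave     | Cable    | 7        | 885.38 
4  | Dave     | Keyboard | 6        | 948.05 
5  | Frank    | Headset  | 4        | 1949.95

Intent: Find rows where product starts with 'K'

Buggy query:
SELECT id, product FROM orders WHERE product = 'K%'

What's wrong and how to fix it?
Bug: Wildcards only work with LIKE; '=' treats '%' as a literal character

Fix: Use LIKE for wildcard pattern matching

Corrected query:
SELECT id, product FROM orders WHERE product LIKE 'K%'

Result:
id | product 
---+---------
4  | Keyboard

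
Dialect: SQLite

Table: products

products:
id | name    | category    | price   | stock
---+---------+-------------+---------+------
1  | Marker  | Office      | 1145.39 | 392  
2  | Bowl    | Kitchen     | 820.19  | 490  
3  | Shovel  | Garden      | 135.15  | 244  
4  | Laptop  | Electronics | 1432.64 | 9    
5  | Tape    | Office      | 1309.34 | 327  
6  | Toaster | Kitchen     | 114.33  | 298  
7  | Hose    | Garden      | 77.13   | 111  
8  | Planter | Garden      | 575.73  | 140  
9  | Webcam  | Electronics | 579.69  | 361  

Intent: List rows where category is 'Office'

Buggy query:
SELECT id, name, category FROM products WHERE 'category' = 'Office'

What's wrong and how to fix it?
Bug: Single quotes denote string literals in SQL; the column name is being compared as a constant string

Fix: Reference the column as category without single quotes

Corrected query:
SELECT id, name, category FROM products WHERE category = 'Office'

Result:
id | name   | category
---+--------+---------
1  | Marker | Office  
5  | Tape   | Office  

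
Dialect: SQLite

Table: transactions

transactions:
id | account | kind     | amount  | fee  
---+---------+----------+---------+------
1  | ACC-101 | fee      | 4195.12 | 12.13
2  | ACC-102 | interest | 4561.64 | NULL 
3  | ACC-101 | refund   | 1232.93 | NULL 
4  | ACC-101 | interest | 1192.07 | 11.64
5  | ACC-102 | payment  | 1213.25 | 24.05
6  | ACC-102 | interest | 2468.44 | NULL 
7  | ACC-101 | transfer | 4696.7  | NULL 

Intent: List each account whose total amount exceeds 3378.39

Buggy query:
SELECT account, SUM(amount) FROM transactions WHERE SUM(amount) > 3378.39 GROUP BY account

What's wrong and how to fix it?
Bug: SUM(amount) is an aggregate, but WHERE filters rows before aggregation

Fix: Use HAVING (which filters groups after aggregation) instead of WHERE

Corrected query:
SELECT account, SUM(amount) FROM transactions GROUP BY account HAVING SUM(amount) > 3378.39

Result:
account | SUM(amount)
--------+------------
ACC-101 | 11316.82   
ACC-102 | 8243.33    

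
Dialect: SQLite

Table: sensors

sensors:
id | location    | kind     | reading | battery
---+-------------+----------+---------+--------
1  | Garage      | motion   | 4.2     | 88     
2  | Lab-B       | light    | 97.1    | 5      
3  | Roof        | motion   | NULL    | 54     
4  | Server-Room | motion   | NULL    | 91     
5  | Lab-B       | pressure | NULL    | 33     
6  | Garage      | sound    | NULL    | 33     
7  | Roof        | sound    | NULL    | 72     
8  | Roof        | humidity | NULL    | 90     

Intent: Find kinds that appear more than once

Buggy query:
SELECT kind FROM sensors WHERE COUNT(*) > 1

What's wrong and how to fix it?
Bug: COUNT(*) is an aggregate and cannot be used in WHERE

Fix: Group first, then use HAVING for the count condition

Corrected query:
SELECT kind FROM sensors GROUP BY kind HAVING COUNT(*) > 1

Result:
kind  
------
motion
sound 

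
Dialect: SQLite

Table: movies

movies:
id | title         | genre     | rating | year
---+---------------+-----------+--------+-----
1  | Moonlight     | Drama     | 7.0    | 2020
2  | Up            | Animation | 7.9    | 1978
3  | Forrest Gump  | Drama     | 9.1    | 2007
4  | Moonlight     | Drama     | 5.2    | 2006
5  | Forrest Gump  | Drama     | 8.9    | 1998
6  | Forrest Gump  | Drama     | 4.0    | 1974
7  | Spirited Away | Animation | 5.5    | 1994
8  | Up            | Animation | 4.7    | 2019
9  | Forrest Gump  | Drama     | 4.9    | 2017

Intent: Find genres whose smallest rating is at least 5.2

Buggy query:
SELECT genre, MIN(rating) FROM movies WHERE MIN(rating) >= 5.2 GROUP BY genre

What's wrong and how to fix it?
Bug: MIN() in WHERE is a misuse of aggregate

Fix: Replace WHERE with HAVING after the GROUP BY

Corrected query:
SELECT genre, MIN(rating) FROM movies GROUP BY genre HAVING MIN(rating) >= 5.2

Result:
(no rows)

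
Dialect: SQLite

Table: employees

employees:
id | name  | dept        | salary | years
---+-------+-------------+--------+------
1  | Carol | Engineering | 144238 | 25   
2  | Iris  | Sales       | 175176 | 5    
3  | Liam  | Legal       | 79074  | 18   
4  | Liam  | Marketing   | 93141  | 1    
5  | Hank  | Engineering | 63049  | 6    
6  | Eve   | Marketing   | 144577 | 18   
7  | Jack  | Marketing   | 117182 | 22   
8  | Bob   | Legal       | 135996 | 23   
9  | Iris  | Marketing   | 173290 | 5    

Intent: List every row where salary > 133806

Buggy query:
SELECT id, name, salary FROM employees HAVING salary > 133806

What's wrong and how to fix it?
Bug: This is a non-aggregate query (no GROUP BY, no aggregates), so in SQLite the HAVING clause is invalid here; a row-level condition belongs in WHERE

Fix: Replace HAVING with WHERE since the condition applies to individual rows

Corrected query:
SELECT id, name, salary FROM employees WHERE salary > 133806

Result:
id | name  | salary
---+-------+-------
1  | Carol | 144238
2  | Iris  | 175176
6  | Eve   | 144577
8  | Bob   | 135996
9  | Iris  | 173290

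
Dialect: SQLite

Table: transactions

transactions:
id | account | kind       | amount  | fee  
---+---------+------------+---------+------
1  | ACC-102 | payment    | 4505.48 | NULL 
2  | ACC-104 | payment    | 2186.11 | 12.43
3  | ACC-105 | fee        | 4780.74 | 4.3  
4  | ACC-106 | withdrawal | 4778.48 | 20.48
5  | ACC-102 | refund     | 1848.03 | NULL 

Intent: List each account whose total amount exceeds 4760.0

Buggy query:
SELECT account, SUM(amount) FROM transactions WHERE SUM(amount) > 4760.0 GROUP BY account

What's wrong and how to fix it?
Bug: Aggregate functions cannot appear in a WHERE clause

Fix: Move the aggregate condition to a HAVING clause

Corrected query:
SELECT account, SUM(amount) FROM transactions GROUP BY account HAVING SUM(amount) > 4760.0

Result:
account | SUM(amount)
--------+------------
ACC-102 | 6353.51    
ACC-105 | 4780.74    
ACC-106 | 4778.48    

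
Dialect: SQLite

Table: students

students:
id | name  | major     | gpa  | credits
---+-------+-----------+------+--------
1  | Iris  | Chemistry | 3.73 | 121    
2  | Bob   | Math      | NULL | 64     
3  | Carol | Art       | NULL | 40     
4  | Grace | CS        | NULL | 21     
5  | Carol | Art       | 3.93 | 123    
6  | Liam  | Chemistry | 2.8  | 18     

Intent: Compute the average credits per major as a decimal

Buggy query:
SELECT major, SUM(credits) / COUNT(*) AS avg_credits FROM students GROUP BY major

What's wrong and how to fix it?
Bug: Both operands are integers, so '/' performs integer division and truncates

Fix: Multiply by 1.0 (or CAST to REAL) to force floating-point division

Corrected query:
SELECT major, SUM(credits) * 1.0 / COUNT(*) AS avg_credits FROM students GROUP BY major

Result:
major     | avg_credits
----------+------------
Art       | 81.5       
CS        | 21         
Chemistry | 69.5       
Math      | 64         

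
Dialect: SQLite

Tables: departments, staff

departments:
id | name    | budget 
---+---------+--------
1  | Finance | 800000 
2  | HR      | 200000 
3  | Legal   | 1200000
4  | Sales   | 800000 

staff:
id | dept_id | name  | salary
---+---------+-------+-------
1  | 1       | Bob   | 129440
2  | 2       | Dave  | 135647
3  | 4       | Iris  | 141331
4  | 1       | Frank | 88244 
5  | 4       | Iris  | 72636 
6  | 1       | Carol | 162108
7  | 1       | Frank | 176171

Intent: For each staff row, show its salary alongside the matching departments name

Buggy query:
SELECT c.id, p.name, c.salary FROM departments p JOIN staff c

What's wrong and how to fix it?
Bug: Missing join condition: each staff row is matched to all departments rows instead of just its own

Fix: Add ON c.dept_id = p.id to the JOIN

Corrected query:
SELECT c.id, p.name, c.salary FROM departments p JOIN staff c ON c.dept_id = p.id

Result:
id | name    | salary
---+---------+-------
1  | Finance | 129440
2  | HR      | 135647
3  | Sales   | 141331
4  | Finance | 88244 
5  | Sales   | 72636 
6  | Finance | 162108
7  | Finance | 176171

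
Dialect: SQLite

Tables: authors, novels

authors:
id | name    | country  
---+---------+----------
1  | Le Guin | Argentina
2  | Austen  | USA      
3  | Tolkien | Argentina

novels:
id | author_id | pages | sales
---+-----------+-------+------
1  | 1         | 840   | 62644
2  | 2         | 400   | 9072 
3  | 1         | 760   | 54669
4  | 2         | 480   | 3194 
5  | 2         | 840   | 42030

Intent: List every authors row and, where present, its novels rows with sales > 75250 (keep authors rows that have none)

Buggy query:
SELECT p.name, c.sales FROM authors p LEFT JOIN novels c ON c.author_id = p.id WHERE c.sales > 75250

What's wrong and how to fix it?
Bug: A WHERE condition on the right-hand table after LEFT JOIN drops unmatched parents

Fix: Move the right-table condition into the ON clause so unmatched parents are kept

Corrected query:
SELECT p.name, c.sales FROM authors p LEFT JOIN novels c ON c.author_id = p.id AND c.sales > 75250

Result:
name    | sales
--------+------
Le Guin | NULL 
Austen  | NULL 
Tolkien | NULL 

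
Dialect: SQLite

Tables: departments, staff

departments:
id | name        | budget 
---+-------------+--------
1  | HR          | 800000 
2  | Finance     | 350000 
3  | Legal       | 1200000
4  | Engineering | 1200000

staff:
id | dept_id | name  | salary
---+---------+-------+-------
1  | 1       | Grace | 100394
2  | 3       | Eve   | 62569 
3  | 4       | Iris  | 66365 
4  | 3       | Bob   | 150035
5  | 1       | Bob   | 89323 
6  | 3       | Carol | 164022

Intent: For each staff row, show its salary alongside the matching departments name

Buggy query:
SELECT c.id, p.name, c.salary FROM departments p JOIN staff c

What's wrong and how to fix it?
Bug: Missing join condition: each staff row is matched to all departments rows instead of just its own

Fix: Add ON c.dept_id = p.id to the JOIN

Corrected query:
SELECT c.id, p.name, c.salary FROM departments p JOIN staff c ON c.dept_id = p.id

Result:
id | name        | salary
---+-------------+-------
1  | HR          | 100394
2  | Legal       | 62569 
3  | Engineering | 66365 
4  | Legal       | 150035
5  | HR          | 89323 
6  | Legal       | 164022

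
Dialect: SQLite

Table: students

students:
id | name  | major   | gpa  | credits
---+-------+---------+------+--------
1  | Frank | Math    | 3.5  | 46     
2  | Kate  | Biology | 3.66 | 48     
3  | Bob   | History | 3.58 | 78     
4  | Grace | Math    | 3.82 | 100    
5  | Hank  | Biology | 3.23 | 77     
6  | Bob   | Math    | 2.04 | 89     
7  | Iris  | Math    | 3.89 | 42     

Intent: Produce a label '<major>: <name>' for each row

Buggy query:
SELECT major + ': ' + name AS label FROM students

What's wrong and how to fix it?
Bug: SQLite uses || for string concatenation; + coerces text to numbers (yielding 0)

Fix: Use the || operator for string concatenation

Corrected query:
SELECT major || ': ' || name AS label FROM students

Result:
label        
-------------
Math: Frank  
Biology: Kate
History: Bob 
Math: Grace  
Biology: Hank
Math: Bob    
Math: Iris   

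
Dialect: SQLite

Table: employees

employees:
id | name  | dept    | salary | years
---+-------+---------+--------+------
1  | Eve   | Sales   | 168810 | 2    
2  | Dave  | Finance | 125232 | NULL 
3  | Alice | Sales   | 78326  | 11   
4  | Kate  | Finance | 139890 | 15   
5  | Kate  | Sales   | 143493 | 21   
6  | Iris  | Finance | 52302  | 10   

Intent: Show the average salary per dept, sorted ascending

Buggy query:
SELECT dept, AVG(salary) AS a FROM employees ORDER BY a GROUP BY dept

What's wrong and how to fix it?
Bug: GROUP BY must precede ORDER BY

Fix: Reorder: SELECT … FROM … GROUP BY … ORDER BY …

Corrected query:
SELECT dept, AVG(salary) AS a FROM employees GROUP BY dept ORDER BY a

Result:
dept    | a            
--------+--------------
Finance | 105808       
Sales   | 130209.666667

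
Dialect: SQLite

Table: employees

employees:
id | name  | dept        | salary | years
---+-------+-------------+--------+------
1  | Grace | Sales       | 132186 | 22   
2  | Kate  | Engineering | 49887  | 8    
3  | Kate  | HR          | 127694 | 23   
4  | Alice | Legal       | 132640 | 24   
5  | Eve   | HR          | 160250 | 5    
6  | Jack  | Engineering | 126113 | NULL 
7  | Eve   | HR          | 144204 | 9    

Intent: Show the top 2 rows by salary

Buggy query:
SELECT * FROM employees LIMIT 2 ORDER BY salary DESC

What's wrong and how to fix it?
Bug: LIMIT must come after ORDER BY

Fix: Swap the clauses: ORDER BY first, then LIMIT

Corrected query:
SELECT * FROM employees ORDER BY salary DESC LIMIT 2

Result:
id | name | dept | salary | years
---+------+------+--------+------
5  | Eve  | HR   | 160250 | 5    
7  | Eve  | HR   | 144204 | 9    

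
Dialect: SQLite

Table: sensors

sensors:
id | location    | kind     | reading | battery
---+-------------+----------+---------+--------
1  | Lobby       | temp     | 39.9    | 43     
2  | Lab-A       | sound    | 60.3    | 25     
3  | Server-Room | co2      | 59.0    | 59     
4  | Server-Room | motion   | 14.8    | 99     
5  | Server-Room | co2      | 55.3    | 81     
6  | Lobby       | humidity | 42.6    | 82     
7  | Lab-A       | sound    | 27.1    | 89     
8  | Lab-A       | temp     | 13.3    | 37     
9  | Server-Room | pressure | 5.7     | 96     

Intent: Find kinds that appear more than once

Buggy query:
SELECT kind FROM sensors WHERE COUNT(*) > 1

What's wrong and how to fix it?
Bug: WHERE can't reference COUNT(*); aggregates are computed after WHERE

Fix: Group first, then use HAVING for the count condition

Corrected query:
SELECT kind FROM sensors GROUP BY kind HAVING COUNT(*) > 1

Result:
kind 
-----
co2  
sound
temp 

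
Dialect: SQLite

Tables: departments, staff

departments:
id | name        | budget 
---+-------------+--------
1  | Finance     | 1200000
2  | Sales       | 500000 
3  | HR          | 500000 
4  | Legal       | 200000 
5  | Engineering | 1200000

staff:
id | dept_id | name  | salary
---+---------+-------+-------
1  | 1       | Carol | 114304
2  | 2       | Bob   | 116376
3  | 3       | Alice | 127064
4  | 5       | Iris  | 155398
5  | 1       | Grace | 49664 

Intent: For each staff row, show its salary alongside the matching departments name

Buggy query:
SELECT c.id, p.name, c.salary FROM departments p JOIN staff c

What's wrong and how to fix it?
Bug: Missing join condition: each staff row is matched to all departments rows instead of just its own

Fix: Specify the join condition linking the foreign key to the parent id

Corrected query:
SELECT c.id, p.name, c.salary FROM departments p JOIN staff c ON c.dept_id = p.id

Result:
id | name        | salary
---+-------------+-------
1  | Finance     | 114304
2  | Sales       | 116376
3  | HR          | 127064
4  | Engineering | 155398
5  | Finance     | 49664 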